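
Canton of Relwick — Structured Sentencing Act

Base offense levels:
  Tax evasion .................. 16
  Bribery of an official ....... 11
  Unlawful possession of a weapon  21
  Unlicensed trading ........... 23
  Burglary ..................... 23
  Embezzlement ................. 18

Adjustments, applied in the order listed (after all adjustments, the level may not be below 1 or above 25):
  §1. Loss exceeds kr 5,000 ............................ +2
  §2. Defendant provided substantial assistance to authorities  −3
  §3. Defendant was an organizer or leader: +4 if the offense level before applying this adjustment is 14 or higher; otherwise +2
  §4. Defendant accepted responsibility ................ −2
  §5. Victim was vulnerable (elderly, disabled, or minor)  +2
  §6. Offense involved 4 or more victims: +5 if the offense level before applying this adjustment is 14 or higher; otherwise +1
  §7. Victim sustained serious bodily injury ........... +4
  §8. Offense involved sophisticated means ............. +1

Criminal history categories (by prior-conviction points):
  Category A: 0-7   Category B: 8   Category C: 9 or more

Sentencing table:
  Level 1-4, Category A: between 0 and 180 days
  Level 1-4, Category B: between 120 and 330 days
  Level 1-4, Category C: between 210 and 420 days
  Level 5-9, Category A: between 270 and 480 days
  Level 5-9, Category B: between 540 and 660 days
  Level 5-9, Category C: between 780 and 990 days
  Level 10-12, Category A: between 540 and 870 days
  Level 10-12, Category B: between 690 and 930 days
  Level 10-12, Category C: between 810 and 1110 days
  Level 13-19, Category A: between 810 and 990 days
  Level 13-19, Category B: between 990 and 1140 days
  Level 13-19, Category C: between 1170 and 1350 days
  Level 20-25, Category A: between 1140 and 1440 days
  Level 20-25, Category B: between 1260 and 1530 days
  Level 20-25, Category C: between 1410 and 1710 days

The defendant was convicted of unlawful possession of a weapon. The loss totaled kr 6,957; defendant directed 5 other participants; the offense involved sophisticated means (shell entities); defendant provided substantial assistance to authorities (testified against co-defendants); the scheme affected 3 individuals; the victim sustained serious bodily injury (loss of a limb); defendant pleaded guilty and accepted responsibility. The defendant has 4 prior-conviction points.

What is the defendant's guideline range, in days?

Base offense level for unlawful possession of a weapon: 21.
§1 applies: 21 + 2 = 23.
§2 applies: 23 − 3 = 20.
§3 applies (level before this adjustment is 20 ≥ 14, so +4): 20 + 4 = 24.
§4 applies: 24 − 2 = 22.
§7 applies: 22 + 4 = 26.
§8 applies: 26 + 1 = 27.
Level 27 exceeds the maximum of 25; capped at 25.
Final offense level: 25.
Criminal history: 4 prior points → Category A (0-7).
Level 25 falls in the 20-25 band.
Grid: Level 20-25 × Category A = 1140-1440 days.

1140-1440 days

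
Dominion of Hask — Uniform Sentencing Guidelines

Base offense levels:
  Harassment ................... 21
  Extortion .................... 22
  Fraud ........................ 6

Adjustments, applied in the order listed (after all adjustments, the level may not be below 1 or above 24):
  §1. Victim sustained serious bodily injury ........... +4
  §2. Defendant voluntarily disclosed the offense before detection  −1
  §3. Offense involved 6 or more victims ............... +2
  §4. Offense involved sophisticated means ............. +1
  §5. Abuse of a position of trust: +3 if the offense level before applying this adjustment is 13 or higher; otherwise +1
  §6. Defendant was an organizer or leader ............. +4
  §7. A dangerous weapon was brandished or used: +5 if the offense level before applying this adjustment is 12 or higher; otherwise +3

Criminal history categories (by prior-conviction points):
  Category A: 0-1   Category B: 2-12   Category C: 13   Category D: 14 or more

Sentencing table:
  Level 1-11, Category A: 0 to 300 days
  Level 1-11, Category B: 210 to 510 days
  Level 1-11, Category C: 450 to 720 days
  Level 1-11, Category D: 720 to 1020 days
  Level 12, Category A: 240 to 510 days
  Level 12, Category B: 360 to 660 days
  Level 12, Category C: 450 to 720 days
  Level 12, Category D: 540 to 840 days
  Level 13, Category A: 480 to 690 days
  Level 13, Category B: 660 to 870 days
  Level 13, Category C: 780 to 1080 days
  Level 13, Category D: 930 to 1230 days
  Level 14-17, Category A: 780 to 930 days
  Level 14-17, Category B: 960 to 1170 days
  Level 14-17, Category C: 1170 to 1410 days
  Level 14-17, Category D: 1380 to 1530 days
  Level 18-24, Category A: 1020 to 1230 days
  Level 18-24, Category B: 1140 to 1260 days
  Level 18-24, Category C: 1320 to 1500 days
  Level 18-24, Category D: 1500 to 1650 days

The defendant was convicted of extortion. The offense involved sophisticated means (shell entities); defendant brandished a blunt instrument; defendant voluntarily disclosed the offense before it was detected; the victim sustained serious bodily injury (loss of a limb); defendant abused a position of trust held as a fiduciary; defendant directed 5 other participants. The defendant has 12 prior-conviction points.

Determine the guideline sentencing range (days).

Base offense level for extortion: 22.
§1 applies: 22 + 4 = 26.
§2 applies: 26 − 1 = 25.
§3 does not apply.
§4 applies: 25 + 1 = 26.
§5 applies (level before this adjustment is 26 ≥ 13, so +3): 26 + 3 = 29.
§6 applies: 29 + 4 = 33.
§7 applies (level before this adjustment is 33 ≥ 12, so +5): 33 + 5 = 38.
Level 38 exceeds the maximum of 24; capped at 24.
Final offense level: 24.
Criminal history: 12 prior points → Category B (2-12).
Level 24 falls in the 18-24 band.
Grid: Level 18-24 × Category B = 1140-1260 days.

1140-1260 days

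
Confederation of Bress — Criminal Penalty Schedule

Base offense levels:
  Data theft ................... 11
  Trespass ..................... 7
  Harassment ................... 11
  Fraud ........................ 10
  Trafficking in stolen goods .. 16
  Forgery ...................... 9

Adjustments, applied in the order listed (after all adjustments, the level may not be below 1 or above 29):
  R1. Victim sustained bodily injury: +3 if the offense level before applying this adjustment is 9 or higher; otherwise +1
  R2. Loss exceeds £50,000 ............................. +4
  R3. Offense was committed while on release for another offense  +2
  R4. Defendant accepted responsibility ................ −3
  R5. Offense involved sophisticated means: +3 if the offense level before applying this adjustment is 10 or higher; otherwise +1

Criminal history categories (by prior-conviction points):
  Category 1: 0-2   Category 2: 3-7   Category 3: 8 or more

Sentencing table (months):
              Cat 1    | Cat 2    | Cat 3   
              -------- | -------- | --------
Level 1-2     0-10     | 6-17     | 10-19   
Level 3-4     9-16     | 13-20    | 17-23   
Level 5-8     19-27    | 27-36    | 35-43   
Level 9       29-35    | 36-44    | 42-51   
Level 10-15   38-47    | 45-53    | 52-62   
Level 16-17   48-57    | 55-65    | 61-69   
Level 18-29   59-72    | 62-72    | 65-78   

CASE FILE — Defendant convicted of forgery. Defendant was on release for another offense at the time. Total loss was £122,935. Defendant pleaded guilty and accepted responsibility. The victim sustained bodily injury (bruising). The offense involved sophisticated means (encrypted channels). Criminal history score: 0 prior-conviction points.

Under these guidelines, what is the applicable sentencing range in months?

Base offense level for forgery: 9.
R1 applies (level before this adjustment is 9 ≥ 9, so +3): 9 + 3 = 12.
R2 applies: 12 + 4 = 16.
R3 applies: 16 + 2 = 18.
R4 applies: 18 − 3 = 15.
R5 applies (level before this adjustment is 15 ≥ 10, so +3): 15 + 3 = 18.
Final offense level: 18.
Criminal history: 0 prior points → Category 1 (0-2).
Level 18 falls in the 18-29 band.
Grid: Level 18-29 × Category 1 = 59-72 months.

59-72 months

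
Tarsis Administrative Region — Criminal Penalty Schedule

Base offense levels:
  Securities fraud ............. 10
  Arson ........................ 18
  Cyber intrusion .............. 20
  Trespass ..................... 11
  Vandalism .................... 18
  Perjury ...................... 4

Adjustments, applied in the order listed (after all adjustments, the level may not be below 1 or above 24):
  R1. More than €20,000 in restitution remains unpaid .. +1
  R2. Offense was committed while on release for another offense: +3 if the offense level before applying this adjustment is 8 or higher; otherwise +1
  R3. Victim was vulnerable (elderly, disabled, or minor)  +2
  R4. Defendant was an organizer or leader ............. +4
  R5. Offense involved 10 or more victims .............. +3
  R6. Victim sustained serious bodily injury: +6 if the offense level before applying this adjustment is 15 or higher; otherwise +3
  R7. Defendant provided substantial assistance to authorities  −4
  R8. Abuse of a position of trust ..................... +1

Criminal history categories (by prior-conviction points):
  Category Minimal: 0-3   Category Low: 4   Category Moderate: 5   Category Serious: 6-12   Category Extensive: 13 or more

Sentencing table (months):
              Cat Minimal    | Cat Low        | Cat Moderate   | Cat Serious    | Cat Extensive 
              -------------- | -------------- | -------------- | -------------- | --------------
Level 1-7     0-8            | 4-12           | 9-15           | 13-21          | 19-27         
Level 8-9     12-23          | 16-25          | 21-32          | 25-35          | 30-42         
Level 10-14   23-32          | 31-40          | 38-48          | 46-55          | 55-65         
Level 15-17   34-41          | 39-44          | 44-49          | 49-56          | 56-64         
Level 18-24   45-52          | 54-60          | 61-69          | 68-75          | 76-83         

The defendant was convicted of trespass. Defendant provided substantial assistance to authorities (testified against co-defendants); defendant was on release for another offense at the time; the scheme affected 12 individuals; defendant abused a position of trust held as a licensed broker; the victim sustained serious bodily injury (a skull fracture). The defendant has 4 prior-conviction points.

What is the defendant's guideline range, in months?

Base offense level for trespass: 11.
R1 does not apply.
R2 applies (level before this adjustment is 11 ≥ 8, so +3): 11 + 3 = 14.
R4 does not apply.
R5 applies: 14 + 3 = 17.
R6 applies (level before this adjustment is 17 ≥ 15, so +6): 17 + 6 = 23.
R7 applies: 23 − 4 = 19.
R8 applies: 19 + 1 = 20.
Final offense level: 20.
Criminal history: 4 prior points → Category Low (4).
Level 20 falls in the 18-24 band.
Grid: Level 18-24 × Category Low = 54-60 months.

54-60 months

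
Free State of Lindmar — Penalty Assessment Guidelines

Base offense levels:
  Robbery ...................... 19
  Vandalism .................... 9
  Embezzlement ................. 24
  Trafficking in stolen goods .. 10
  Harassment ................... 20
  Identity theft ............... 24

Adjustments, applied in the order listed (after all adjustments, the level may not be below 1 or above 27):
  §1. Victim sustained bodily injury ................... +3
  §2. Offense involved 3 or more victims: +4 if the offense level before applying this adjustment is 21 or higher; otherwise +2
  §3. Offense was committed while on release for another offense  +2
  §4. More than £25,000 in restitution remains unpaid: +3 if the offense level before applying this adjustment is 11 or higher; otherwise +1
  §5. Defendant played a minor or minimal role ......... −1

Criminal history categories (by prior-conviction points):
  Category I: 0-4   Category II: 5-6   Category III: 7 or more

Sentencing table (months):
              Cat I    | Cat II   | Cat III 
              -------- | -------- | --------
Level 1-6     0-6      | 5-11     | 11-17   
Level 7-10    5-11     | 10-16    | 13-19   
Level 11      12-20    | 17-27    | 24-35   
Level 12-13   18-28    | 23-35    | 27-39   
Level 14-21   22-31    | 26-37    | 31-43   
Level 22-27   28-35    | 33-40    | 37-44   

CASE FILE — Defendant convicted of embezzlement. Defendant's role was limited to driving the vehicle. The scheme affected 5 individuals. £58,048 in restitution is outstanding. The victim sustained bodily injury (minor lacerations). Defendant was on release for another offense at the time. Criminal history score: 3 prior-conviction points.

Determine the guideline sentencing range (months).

Base offense level for embezzlement: 24.
§1 applies: 24 + 3 = 27.
§2 applies (level before this adjustment is 27 ≥ 21, so +4): 27 + 4 = 31.
§3 applies: 31 + 2 = 33.
§4 applies (level before this adjustment is 33 ≥ 11, so +3): 33 + 3 = 36.
§5 applies: 36 − 1 = 35.
Level 35 exceeds the maximum of 27; capped at 27.
Final offense level: 27.
Criminal history: 3 prior points → Category I (0-4).
Level 27 falls in the 22-27 band.
Grid: Level 22-27 × Category I = 28-35 months.

28-35 months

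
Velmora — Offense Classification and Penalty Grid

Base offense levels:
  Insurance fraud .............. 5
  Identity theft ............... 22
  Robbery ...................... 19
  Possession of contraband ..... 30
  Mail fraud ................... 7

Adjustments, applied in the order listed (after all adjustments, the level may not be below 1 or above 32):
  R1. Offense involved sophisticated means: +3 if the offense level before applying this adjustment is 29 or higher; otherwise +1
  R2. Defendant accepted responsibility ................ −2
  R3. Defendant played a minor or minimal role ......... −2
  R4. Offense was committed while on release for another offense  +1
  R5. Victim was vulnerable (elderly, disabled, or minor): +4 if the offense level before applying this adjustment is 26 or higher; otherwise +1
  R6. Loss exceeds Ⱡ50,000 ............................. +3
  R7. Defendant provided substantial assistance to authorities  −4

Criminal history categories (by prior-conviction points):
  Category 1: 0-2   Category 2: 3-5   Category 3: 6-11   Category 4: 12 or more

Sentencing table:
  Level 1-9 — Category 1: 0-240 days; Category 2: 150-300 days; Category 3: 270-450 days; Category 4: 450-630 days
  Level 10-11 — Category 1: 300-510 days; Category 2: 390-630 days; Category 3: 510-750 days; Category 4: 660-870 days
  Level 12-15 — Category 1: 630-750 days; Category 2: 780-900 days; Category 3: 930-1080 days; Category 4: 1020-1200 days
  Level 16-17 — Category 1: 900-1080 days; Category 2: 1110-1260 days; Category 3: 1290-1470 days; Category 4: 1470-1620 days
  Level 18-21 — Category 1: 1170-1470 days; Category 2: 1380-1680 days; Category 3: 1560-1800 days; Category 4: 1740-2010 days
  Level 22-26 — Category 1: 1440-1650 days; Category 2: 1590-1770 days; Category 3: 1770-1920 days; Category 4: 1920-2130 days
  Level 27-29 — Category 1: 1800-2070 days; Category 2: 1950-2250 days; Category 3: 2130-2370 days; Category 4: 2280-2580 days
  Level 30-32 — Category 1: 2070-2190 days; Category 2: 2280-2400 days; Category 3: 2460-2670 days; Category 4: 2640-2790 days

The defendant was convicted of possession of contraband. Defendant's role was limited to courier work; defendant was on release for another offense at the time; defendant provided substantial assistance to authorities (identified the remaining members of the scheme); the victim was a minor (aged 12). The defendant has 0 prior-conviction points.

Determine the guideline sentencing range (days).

Base offense level for possession of contraband: 30.
R3 applies: 30 − 2 = 28.
R4 applies: 28 + 1 = 29.
R5 applies (level before this adjustment is 29 ≥ 26, so +4): 29 + 4 = 33.
R6 does not apply.
R7 applies: 33 − 4 = 29.
Final offense level: 29.
Criminal history: 0 prior points → Category 1 (0-2).
Level 29 falls in the 27-29 band.
Grid: Level 27-29 × Category 1 = 1800-2070 days.

1800-2070 days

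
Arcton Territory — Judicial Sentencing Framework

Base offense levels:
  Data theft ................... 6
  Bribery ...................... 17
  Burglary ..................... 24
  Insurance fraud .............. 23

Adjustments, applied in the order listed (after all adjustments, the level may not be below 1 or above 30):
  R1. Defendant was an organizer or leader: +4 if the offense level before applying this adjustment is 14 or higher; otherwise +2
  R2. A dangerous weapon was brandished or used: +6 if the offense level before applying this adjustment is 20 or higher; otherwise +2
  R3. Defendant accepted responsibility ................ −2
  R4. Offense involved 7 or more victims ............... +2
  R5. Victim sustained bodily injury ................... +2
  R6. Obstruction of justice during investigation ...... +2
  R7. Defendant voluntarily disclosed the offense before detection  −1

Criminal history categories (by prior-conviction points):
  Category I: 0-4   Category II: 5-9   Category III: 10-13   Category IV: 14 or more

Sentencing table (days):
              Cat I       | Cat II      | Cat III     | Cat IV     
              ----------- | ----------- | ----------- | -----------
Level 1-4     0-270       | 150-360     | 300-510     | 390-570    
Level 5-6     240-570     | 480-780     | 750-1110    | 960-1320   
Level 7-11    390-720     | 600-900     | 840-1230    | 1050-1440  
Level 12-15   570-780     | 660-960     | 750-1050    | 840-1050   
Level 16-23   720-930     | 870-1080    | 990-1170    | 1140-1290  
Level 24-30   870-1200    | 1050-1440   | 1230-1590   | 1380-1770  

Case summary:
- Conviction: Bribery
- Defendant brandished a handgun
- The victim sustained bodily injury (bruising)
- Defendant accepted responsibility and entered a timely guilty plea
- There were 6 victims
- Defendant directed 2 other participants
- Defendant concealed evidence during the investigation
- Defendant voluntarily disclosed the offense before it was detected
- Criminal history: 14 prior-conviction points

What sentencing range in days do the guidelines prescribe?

Base offense level for bribery: 17.
R1 applies (level before this adjustment is 17 ≥ 14, so +4): 17 + 4 = 21.
R2 applies (level before this adjustment is 21 ≥ 20, so +6): 21 + 6 = 27.
R3 applies: 27 − 2 = 25.
R4 does not apply.
R5 applies: 25 + 2 = 27.
R6 applies: 27 + 2 = 29.
R7 applies: 29 − 1 = 28.
Final offense level: 28.
Criminal history: 14 prior points → Category IV (14+).
Level 28 falls in the 24-30 band.
Grid: Level 24-30 × Category IV = 1380-1770 days.

1380-1770 days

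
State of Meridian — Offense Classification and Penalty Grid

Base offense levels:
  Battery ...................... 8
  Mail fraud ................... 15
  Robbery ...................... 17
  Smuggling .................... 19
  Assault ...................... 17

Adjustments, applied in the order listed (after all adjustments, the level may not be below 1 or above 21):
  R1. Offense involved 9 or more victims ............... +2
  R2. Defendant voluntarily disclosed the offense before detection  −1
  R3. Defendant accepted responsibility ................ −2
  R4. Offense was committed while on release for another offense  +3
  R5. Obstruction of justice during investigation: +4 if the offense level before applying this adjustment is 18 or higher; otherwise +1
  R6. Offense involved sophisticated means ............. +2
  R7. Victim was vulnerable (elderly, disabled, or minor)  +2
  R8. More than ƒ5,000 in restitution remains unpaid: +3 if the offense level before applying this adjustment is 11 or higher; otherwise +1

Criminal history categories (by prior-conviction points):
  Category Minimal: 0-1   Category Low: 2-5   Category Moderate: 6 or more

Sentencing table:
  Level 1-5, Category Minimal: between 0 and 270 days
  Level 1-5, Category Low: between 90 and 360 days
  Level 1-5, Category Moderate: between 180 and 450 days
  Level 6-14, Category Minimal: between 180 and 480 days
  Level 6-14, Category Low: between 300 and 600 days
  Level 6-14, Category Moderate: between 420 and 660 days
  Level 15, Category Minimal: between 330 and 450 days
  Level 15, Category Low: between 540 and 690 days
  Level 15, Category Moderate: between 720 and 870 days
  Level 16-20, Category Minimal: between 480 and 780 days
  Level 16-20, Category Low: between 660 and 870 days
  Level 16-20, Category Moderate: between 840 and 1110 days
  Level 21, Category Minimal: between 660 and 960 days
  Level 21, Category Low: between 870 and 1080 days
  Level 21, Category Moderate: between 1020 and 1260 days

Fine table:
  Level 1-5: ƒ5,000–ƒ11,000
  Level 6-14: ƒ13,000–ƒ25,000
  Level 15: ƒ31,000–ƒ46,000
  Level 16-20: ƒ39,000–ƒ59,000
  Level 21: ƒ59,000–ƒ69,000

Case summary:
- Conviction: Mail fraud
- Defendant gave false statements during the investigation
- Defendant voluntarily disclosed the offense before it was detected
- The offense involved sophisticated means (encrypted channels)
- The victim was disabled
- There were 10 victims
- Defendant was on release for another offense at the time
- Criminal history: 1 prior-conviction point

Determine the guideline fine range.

Base offense level for mail fraud: 15.
R1 applies: 15 + 2 = 17.
R2 applies: 17 − 1 = 16.
R3 does not apply.
R4 applies: 16 + 3 = 19.
R5 applies (level before this adjustment is 19 ≥ 18, so +4): 19 + 4 = 23.
R6 applies: 23 + 2 = 25.
R7 applies: 25 + 2 = 27.
R8 does not apply.
Level 27 exceeds the maximum of 21; capped at 21.
Final offense level: 21.
Level 21 falls in the 21 band.
Fine table: Level 21 → ƒ59,000–ƒ69,000.

ƒ59,000–ƒ69,000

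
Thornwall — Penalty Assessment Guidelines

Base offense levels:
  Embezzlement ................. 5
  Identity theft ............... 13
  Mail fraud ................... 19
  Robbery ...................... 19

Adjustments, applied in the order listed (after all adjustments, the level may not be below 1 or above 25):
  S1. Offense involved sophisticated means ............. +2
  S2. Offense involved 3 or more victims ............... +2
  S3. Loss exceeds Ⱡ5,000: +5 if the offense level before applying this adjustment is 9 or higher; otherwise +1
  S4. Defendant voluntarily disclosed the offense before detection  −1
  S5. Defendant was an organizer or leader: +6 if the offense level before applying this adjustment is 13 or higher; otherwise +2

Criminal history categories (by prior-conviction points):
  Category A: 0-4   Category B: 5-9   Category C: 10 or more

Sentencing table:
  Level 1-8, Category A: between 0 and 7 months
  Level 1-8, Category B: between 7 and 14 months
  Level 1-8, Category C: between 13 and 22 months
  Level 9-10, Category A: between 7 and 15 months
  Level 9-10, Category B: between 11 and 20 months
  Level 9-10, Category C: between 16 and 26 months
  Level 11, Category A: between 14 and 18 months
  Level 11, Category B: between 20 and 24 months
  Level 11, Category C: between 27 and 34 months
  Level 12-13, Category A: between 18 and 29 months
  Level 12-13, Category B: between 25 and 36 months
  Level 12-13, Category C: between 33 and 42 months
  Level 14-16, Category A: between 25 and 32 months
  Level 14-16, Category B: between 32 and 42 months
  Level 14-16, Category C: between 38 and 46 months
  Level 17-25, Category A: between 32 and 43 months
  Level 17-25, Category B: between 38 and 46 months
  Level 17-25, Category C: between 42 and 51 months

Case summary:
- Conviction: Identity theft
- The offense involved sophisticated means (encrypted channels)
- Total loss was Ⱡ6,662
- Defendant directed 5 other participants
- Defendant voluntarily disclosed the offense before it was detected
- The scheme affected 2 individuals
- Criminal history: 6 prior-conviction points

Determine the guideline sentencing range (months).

38-46 months

Base offense level for identity theft: 13.
S1 applies: 13 + 2 = 15.
S2 does not apply.
S3 applies (level before this adjustment is 15 ≥ 9, so +5): 15 + 5 = 20.
S4 applies: 20 − 1 = 19.
S5 applies (level before this adjustment is 19 ≥ 13, so +6): 19 + 6 = 25.
Final offense level: 25.
Criminal history: 6 prior points → Category B (5-9).
Level 25 falls in the 17-25 band.
Grid: Level 17-25 × Category B = 38-46 months.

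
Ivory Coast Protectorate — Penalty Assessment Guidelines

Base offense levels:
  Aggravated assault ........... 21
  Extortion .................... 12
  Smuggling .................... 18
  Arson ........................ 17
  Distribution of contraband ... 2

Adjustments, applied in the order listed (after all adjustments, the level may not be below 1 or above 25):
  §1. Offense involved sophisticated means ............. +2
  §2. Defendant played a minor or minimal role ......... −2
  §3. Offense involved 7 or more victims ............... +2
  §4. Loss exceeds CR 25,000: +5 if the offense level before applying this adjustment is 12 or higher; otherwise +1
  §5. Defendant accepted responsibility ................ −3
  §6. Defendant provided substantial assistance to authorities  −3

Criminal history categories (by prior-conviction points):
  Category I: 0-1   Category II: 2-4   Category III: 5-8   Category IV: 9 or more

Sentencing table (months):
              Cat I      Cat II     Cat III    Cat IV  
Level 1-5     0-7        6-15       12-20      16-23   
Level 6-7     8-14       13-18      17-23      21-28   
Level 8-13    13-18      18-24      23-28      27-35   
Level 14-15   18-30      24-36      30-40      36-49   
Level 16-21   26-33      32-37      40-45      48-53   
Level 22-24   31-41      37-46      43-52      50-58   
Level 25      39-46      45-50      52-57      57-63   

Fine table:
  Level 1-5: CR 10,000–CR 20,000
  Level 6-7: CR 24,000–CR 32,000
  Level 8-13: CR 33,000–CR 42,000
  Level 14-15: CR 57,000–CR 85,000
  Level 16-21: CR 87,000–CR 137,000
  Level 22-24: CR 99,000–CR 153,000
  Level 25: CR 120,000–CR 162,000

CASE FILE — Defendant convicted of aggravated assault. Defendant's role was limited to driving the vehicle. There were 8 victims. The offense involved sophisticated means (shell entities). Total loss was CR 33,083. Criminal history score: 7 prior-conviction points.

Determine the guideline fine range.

CR 120,000–CR 162,000

Base offense level for aggravated assault: 21.
§1 applies: 21 + 2 = 23.
§2 applies: 23 − 2 = 21.
§3 applies: 21 + 2 = 23.
§4 applies (level before this adjustment is 23 ≥ 12, so +5): 23 + 5 = 28.
§6 does not apply.
Level 28 exceeds the maximum of 25; capped at 25.
Final offense level: 25.
Level 25 falls in the 25 band.
Fine table: Level 25 → CR 120,000–CR 162,000.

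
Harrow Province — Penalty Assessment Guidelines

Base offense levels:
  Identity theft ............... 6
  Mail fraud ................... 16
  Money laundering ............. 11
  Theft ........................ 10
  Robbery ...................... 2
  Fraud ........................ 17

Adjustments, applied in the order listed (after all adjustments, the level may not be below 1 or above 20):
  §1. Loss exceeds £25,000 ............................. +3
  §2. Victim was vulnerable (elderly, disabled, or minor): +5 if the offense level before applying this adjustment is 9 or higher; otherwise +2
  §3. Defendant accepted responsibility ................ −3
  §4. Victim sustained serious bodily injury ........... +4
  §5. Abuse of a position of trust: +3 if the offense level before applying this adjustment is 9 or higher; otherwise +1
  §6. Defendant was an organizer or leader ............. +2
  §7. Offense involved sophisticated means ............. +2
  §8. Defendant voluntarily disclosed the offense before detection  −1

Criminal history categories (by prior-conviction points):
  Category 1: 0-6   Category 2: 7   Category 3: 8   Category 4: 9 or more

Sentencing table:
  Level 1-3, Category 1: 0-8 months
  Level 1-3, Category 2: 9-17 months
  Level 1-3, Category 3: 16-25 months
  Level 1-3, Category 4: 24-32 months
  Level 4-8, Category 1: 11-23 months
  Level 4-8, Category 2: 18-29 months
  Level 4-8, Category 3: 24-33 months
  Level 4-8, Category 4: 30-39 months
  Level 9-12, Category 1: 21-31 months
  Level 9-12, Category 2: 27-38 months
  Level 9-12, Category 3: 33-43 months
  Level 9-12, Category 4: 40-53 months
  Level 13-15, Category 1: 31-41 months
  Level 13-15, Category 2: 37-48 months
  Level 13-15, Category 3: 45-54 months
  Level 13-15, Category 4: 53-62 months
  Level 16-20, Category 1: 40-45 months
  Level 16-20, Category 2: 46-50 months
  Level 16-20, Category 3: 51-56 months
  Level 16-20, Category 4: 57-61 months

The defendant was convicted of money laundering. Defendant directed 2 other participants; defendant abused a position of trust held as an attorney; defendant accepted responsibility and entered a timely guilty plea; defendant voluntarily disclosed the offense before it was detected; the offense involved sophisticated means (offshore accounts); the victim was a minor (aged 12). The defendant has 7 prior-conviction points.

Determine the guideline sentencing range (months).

Base offense level for money laundering: 11.
§1 does not apply.
§2 applies (level before this adjustment is 11 ≥ 9, so +5): 11 + 5 = 16.
§3 applies: 16 − 3 = 13.
§4 does not apply.
§5 applies (level before this adjustment is 13 ≥ 9, so +3): 13 + 3 = 16.
§6 applies: 16 + 2 = 18.
§7 applies: 18 + 2 = 20.
§8 applies: 20 − 1 = 19.
Final offense level: 19.
Criminal history: 7 prior points → Category 2 (7).
Level 19 falls in the 16-20 band.
Grid: Level 16-20 × Category 2 = 46-50 months.

46-50 months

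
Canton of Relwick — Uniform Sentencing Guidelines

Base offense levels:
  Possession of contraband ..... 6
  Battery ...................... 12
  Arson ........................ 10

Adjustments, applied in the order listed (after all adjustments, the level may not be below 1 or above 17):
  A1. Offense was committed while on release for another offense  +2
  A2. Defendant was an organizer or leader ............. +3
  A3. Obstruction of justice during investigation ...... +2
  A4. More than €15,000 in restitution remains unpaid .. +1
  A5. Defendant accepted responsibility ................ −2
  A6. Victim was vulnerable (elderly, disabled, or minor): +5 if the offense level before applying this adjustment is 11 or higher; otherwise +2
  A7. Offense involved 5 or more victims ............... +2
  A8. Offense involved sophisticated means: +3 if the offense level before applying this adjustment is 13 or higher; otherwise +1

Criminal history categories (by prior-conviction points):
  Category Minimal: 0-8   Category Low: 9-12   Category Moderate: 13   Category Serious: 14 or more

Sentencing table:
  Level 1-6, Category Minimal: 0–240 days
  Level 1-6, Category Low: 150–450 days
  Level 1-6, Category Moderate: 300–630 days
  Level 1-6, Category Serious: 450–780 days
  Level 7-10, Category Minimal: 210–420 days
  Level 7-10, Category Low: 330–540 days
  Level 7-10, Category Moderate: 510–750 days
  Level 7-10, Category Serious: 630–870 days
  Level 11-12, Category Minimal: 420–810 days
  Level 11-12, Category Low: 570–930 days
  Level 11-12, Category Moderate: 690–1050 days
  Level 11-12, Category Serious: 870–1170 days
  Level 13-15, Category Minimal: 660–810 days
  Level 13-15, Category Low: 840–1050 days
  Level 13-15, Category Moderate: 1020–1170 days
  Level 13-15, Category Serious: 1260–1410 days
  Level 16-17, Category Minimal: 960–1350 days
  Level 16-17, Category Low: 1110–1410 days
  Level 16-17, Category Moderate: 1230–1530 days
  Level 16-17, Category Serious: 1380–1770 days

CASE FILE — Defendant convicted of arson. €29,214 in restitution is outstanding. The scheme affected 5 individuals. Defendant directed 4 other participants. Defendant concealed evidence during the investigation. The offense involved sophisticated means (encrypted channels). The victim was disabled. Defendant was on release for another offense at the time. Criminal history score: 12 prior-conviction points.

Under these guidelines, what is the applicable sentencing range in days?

Base offense level for arson: 10.
A1 applies: 10 + 2 = 12.
A2 applies: 12 + 3 = 15.
A3 applies: 15 + 2 = 17.
A4 applies: 17 + 1 = 18.
A5 does not apply.
A6 applies (level before this adjustment is 18 ≥ 11, so +5): 18 + 5 = 23.
A7 applies: 23 + 2 = 25.
A8 applies (level before this adjustment is 25 ≥ 13, so +3): 25 + 3 = 28.
Level 28 exceeds the maximum of 17; capped at 17.
Final offense level: 17.
Criminal history: 12 prior points → Category Low (9-12).
Level 17 falls in the 16-17 band.
Grid: Level 16-17 × Category Low = 1110-1410 days.

1110-1410 days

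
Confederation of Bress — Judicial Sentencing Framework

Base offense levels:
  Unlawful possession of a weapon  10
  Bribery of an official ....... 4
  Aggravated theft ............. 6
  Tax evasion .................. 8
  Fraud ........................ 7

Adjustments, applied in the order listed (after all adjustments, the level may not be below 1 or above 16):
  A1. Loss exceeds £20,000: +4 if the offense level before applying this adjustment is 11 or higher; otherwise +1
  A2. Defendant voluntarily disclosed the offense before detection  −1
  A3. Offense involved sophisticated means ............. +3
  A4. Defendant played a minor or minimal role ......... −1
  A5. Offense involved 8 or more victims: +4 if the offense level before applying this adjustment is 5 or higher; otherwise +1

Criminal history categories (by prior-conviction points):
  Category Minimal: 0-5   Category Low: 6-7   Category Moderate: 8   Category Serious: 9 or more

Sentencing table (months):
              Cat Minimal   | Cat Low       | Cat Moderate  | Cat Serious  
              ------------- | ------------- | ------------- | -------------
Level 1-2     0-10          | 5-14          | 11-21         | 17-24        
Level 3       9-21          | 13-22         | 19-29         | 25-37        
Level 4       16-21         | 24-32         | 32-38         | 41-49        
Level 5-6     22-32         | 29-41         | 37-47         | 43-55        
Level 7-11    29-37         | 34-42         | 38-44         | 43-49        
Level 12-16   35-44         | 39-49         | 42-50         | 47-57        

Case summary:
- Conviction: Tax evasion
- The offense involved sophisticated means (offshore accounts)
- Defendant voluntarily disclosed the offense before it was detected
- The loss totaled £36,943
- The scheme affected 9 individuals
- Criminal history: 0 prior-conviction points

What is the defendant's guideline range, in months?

35-44 months

Base offense level for tax evasion: 8.
A1 applies (level before this adjustment is 8 < 11, so +1): 8 + 1 = 9.
A2 applies: 9 − 1 = 8.
A3 applies: 8 + 3 = 11.
A5 applies (level before this adjustment is 11 ≥ 5, so +4): 11 + 4 = 15.
Final offense level: 15.
Criminal history: 0 prior points → Category Minimal (0-5).
Level 15 falls in the 12-16 band.
Grid: Level 12-16 × Category Minimal = 35-44 months.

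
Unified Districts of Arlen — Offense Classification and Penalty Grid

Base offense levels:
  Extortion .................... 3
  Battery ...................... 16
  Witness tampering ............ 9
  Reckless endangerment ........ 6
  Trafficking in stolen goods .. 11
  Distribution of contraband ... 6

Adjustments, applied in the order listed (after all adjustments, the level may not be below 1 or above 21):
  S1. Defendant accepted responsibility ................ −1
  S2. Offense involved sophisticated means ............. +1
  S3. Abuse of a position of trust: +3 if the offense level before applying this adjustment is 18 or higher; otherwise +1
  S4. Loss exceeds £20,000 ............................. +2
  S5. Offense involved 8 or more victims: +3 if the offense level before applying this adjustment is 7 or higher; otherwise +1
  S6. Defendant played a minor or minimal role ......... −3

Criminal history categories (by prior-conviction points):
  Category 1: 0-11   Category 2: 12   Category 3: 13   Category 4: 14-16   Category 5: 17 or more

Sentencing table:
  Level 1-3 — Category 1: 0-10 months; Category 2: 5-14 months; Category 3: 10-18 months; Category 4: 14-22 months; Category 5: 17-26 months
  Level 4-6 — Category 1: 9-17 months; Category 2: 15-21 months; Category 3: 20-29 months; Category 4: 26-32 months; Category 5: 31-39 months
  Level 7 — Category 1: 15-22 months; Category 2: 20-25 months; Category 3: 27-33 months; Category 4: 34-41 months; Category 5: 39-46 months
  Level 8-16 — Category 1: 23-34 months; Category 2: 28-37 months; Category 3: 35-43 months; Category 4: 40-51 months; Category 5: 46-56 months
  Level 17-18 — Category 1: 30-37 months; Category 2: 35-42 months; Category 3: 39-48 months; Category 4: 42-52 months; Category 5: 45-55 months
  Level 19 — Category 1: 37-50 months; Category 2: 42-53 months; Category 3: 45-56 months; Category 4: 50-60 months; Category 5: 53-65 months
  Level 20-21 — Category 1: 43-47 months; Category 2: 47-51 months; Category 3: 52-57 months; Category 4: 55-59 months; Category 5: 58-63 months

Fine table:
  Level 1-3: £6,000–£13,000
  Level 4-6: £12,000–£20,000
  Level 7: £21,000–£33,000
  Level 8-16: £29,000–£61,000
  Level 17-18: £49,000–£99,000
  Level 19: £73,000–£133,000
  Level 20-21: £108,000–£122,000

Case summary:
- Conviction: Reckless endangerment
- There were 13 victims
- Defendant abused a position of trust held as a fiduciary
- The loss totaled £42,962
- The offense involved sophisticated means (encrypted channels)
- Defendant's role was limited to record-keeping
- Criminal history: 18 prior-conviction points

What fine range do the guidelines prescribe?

£29,000–£61,000

Base offense level for reckless endangerment: 6.
S1 does not apply.
S2 applies: 6 + 1 = 7.
S3 applies (level before this adjustment is 7 < 18, so +1): 7 + 1 = 8.
S4 applies: 8 + 2 = 10.
S5 applies (level before this adjustment is 10 ≥ 7, so +3): 10 + 3 = 13.
S6 applies: 13 − 3 = 10.
Final offense level: 10.
Level 10 falls in the 8-16 band.
Fine table: Level 8-16 → £29,000–£61,000.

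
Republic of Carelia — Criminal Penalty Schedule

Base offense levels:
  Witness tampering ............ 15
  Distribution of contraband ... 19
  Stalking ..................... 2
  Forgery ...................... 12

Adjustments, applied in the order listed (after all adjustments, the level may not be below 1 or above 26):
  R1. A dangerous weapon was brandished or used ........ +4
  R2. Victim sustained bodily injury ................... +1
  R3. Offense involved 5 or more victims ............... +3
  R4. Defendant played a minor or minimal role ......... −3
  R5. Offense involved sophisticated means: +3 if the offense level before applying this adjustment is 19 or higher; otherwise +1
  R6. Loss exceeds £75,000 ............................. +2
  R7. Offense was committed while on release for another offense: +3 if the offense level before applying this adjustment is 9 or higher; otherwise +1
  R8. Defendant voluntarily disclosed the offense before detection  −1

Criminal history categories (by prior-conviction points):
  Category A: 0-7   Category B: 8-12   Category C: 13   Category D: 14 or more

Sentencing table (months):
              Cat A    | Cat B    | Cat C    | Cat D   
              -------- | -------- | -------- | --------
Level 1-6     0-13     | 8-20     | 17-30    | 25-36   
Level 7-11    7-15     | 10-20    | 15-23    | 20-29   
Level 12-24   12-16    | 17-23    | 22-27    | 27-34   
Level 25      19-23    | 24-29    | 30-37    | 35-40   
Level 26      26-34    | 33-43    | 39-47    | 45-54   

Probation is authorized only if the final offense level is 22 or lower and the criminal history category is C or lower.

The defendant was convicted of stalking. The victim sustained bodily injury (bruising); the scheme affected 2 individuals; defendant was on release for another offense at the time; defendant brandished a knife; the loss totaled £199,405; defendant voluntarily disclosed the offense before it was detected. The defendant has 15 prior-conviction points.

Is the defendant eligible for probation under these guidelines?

No

Base offense level for stalking: 2.
R1 applies: 2 + 4 = 6.
R2 applies: 6 + 1 = 7.
R3 does not apply.
R4 does not apply.
R6 applies: 7 + 2 = 9.
R7 applies (level before this adjustment is 9 ≥ 9, so +3): 9 + 3 = 12.
R8 applies: 12 − 1 = 11.
Final offense level: 11.
Criminal history: 15 prior points → Category D (14+).
Level 11 falls in the 7-11 band.
Grid: Level 7-11 × Category D = 20-29 months.
Probation check: level 11 ≤ 22 and category D > C → not eligible.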